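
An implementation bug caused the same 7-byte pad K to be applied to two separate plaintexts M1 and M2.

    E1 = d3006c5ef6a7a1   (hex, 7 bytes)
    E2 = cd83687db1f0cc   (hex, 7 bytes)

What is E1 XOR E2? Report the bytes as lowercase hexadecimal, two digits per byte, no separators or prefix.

E1 ⊕ E2 = (M1 ⊕ K) ⊕ (M2 ⊕ K) = M1 ⊕ M2 — the shared key cancels under XOR.
byte 0: d3 XOR cd = 1e
byte 1: 00 XOR 83 = 83
byte 2: 6c XOR 68 = 04
byte 3: 5e XOR 7d = 23
byte 4: f6 XOR b1 = 47
byte 5: a7 XOR f0 = 57
byte 6: a1 XOR cc = 6d

1e83042347576d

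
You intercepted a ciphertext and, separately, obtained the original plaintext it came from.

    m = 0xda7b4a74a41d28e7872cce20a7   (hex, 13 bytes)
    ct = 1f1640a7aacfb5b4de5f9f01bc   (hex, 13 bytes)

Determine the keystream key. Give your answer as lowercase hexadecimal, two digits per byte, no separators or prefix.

c56d0ad30ed29d53597351211b

Since ct = m ⊕ key, XORing both sides with m gives key = m ⊕ ct.
byte 0: da xor 1f = c5
byte 1: 7b xor 16 = 6d
byte 2: 4a xor 40 = 0a
byte 3: 74 xor a7 = d3
byte 4: a4 xor aa = 0e
byte 5: 1d xor cf = d2
byte 6: 28 xor b5 = 9d
byte 7: e7 xor b4 = 53
byte 8: 87 xor de = 59
byte 9: 2c xor 5f = 73
byte 10: ce xor 9f = 51
byte 11: 20 xor 01 = 21
byte 12: a7 xor bc = 1b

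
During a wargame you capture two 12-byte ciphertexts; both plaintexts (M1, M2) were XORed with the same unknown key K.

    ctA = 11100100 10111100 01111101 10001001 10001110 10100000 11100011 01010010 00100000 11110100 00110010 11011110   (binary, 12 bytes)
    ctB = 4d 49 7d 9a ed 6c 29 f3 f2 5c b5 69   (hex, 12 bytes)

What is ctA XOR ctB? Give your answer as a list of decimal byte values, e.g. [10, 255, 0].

[169, 245, 0, 19, 99, 204, 202, 161, 210, 168, 135, 183]

ctA ⊕ ctB = (M1 ⊕ K) ⊕ (M2 ⊕ K) = M1 ⊕ M2 — the shared key cancels under XOR.
228 ^  77 = 169
188 ^  73 = 245
125 ^ 125 =   0
137 ^ 154 =  19
142 ^ 237 =  99
160 ^ 108 = 204
227 ^  41 = 202
 82 ^ 243 = 161
 32 ^ 242 = 210
244 ^  92 = 168
 50 ^ 181 = 135
222 ^ 105 = 183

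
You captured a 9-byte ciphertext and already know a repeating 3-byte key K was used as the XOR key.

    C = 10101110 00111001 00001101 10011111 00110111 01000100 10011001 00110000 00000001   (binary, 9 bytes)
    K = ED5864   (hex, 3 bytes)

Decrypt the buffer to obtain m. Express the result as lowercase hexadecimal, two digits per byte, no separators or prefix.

436169726f20746865

The 3-byte key repeats, so the effective keystream is ed 58 64 ed 58 64 ed 58 64.
byte 0: ae ⊕ ed = 43
byte 1: 39 ⊕ 58 = 61
byte 2: 0d ⊕ 64 = 69
byte 3: 9f ⊕ ed = 72
byte 4: 37 ⊕ 58 = 6f
byte 5: 44 ⊕ 64 = 20
byte 6: 99 ⊕ ed = 74
byte 7: 30 ⊕ 58 = 68
byte 8: 01 ⊕ 64 = 65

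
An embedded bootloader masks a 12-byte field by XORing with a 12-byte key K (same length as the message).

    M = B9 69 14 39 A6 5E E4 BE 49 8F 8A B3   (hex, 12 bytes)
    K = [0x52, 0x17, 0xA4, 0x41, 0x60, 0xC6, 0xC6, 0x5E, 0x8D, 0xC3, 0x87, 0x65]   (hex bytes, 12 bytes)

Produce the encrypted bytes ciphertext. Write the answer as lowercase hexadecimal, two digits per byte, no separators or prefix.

b9 XOR 52 = eb
69 XOR 17 = 7e
14 XOR a4 = b0
39 XOR 41 = 78
a6 XOR 60 = c6
5e XOR c6 = 98
e4 XOR c6 = 22
be XOR 5e = e0
49 XOR 8d = c4
8f XOR c3 = 4c
8a XOR 87 = 0d
b3 XOR 65 = d6

eb7eb078c69822e0c44c0dd6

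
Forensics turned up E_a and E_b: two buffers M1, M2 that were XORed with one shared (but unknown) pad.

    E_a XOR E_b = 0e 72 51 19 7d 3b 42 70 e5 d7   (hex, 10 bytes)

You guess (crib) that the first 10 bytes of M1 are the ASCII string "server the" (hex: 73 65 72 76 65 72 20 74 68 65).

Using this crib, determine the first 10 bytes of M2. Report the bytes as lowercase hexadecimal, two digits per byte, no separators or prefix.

Since E_a ⊕ E_b = M1 ⊕ M2, XORing with the guessed M1 bytes yields the corresponding M2 bytes: M2 = (E_a ⊕ E_b) ⊕ M1.
0e ⊕ 73 = 7d
72 ⊕ 65 = 17
51 ⊕ 72 = 23
19 ⊕ 76 = 6f
7d ⊕ 65 = 18
3b ⊕ 72 = 49
42 ⊕ 20 = 62
70 ⊕ 74 = 04
e5 ⊕ 68 = 8d
d7 ⊕ 65 = b2

7d17236f184962048db2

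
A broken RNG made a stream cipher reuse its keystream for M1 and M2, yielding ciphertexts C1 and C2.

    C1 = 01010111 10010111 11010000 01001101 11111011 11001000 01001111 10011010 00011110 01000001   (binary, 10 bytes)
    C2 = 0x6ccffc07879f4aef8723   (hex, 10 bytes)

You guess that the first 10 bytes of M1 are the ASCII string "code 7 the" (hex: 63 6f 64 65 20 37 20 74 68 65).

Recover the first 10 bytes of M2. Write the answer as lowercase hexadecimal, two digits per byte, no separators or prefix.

First, C1 ⊕ C2 = (M1 ⊕ K) ⊕ (M2 ⊕ K) = M1 ⊕ M2, so the key drops out. Then M2 = (M1 ⊕ M2) ⊕ M1 over the first 10 bytes.
byte 0: (57 ⊕ 6c) ⊕ 63 = 3b ⊕ 63 = 58
byte 1: (97 ⊕ cf) ⊕ 6f = 58 ⊕ 6f = 37
byte 2: (d0 ⊕ fc) ⊕ 64 = 2c ⊕ 64 = 48
byte 3: (4d ⊕ 07) ⊕ 65 = 4a ⊕ 65 = 2f
byte 4: (fb ⊕ 87) ⊕ 20 = 7c ⊕ 20 = 5c
byte 5: (c8 ⊕ 9f) ⊕ 37 = 57 ⊕ 37 = 60
byte 6: (4f ⊕ 4a) ⊕ 20 = 05 ⊕ 20 = 25
byte 7: (9a ⊕ ef) ⊕ 74 = 75 ⊕ 74 = 01
byte 8: (1e ⊕ 87) ⊕ 68 = 99 ⊕ 68 = f1
byte 9: (41 ⊕ 23) ⊕ 65 = 62 ⊕ 65 = 07

5837482f5c602501f107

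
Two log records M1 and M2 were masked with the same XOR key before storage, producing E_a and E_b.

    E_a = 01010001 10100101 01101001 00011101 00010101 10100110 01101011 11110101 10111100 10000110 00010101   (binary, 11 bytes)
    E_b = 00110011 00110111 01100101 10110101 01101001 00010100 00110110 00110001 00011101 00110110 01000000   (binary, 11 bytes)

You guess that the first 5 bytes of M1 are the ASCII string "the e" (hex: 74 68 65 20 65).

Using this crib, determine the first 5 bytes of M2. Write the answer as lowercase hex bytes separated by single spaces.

First, E_a ⊕ E_b = (M1 ⊕ K) ⊕ (M2 ⊕ K) = M1 ⊕ M2, so the key drops out. Then M2 = (M1 ⊕ M2) ⊕ M1 over the first 5 bytes.
byte 0: (51 xor 33) xor 74 = 62 xor 74 = 16
byte 1: (a5 xor 37) xor 68 = 92 xor 68 = fa
byte 2: (69 xor 65) xor 65 = 0c xor 65 = 69
byte 3: (1d xor b5) xor 20 = a8 xor 20 = 88
byte 4: (15 xor 69) xor 65 = 7c xor 65 = 19

16 fa 69 88 19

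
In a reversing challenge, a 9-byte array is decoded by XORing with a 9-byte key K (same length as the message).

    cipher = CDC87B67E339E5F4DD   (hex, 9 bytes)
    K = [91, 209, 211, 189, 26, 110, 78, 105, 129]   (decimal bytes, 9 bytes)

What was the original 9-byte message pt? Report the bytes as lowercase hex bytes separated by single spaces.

XOR is its own inverse, so applying the key byte-wise gives the result directly.
11001101 xor 01011011 = 10010110
11001000 xor 11010001 = 00011001
01111011 xor 11010011 = 10101000
01100111 xor 10111101 = 11011010
11100011 xor 00011010 = 11111001
00111001 xor 01101110 = 01010111
11100101 xor 01001110 = 10101011
11110100 xor 01101001 = 10011101
11011101 xor 10000001 = 01011100

96 19 a8 da f9 57 ab 9d 5c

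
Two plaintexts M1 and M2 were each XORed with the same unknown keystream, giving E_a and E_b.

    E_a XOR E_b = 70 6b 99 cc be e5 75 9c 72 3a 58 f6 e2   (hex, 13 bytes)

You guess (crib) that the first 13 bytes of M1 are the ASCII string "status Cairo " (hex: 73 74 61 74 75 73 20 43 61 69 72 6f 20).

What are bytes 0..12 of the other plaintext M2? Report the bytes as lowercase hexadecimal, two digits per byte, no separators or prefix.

Since E_a ⊕ E_b = M1 ⊕ M2, XORing with the guessed M1 bytes yields the corresponding M2 bytes: M2 = (E_a ⊕ E_b) ⊕ M1.
70 ^ 73 = 03
6b ^ 74 = 1f
99 ^ 61 = f8
cc ^ 74 = b8
be ^ 75 = cb
e5 ^ 73 = 96
75 ^ 20 = 55
9c ^ 43 = df
72 ^ 61 = 13
3a ^ 69 = 53
58 ^ 72 = 2a
f6 ^ 6f = 99
e2 ^ 20 = c2

031ff8b8cb9655df13532a99c2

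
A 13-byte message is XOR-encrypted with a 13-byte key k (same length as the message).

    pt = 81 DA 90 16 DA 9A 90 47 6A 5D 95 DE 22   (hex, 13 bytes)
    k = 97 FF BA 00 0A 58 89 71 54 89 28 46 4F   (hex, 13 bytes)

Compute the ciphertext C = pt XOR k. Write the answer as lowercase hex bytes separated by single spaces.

16 25 2a 16 d0 c2 19 36 3e d4 bd 98 6d

XOR is its own inverse, so applying the key byte-wise gives the result directly.
10000001 XOR 10010111 = 00010110
11011010 XOR 11111111 = 00100101
10010000 XOR 10111010 = 00101010
00010110 XOR 00000000 = 00010110
11011010 XOR 00001010 = 11010000
10011010 XOR 01011000 = 11000010
10010000 XOR 10001001 = 00011001
01000111 XOR 01110001 = 00110110
01101010 XOR 01010100 = 00111110
01011101 XOR 10001001 = 11010100
10010101 XOR 00101000 = 10111101
11011110 XOR 01000110 = 10011000
00100010 XOR 01001111 = 01101101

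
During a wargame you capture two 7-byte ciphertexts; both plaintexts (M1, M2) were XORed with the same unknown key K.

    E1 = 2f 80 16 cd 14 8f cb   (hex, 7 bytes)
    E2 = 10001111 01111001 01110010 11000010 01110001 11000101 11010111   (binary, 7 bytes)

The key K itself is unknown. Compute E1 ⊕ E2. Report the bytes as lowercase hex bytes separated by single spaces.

a0 f9 64 0f 65 4a 1c

E1 ⊕ E2 = (M1 ⊕ K) ⊕ (M2 ⊕ K) = M1 ⊕ M2 — the shared key cancels under XOR.
byte 0: 2f ⊕ 8f = a0
byte 1: 80 ⊕ 79 = f9
byte 2: 16 ⊕ 72 = 64
byte 3: cd ⊕ c2 = 0f
byte 4: 14 ⊕ 71 = 65
byte 5: 8f ⊕ c5 = 4a
byte 6: cb ⊕ d7 = 1c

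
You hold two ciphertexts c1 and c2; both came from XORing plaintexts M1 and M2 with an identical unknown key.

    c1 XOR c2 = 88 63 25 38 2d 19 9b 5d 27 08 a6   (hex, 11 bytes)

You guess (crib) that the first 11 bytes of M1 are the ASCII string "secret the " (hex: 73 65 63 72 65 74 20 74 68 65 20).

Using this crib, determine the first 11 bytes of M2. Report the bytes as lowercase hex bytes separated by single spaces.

Since c1 ⊕ c2 = M1 ⊕ M2, XORing with the guessed M1 bytes yields the corresponding M2 bytes: M2 = (c1 ⊕ c2) ⊕ M1.
byte 0: 10001000 ^ 01110011 = 11111011
byte 1: 01100011 ^ 01100101 = 00000110
byte 2: 00100101 ^ 01100011 = 01000110
byte 3: 00111000 ^ 01110010 = 01001010
byte 4: 00101101 ^ 01100101 = 01001000
byte 5: 00011001 ^ 01110100 = 01101101
byte 6: 10011011 ^ 00100000 = 10111011
byte 7: 01011101 ^ 01110100 = 00101001
byte 8: 00100111 ^ 01101000 = 01001111
byte 9: 00001000 ^ 01100101 = 01101101
byte 10: 10100110 ^ 00100000 = 10000110

fb 06 46 4a 48 6d bb 29 4f 6d 86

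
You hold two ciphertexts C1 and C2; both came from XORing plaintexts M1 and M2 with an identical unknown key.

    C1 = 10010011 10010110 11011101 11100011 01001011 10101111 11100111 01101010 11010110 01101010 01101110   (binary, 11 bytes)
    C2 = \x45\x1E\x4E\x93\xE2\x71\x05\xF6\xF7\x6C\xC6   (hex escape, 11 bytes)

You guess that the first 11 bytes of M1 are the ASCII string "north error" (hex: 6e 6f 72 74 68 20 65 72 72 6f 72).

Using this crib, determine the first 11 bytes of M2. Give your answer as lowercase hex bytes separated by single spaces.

b8 e7 e1 04 c1 fe 87 ee 53 69 da

First, C1 ⊕ C2 = (M1 ⊕ K) ⊕ (M2 ⊕ K) = M1 ⊕ M2, so the key drops out. Then M2 = (M1 ⊕ M2) ⊕ M1 over the first 11 bytes.
byte 0: (93 ^ 45) ^ 6e = d6 ^ 6e = b8
byte 1: (96 ^ 1e) ^ 6f = 88 ^ 6f = e7
byte 2: (dd ^ 4e) ^ 72 = 93 ^ 72 = e1
byte 3: (e3 ^ 93) ^ 74 = 70 ^ 74 = 04
byte 4: (4b ^ e2) ^ 68 = a9 ^ 68 = c1
byte 5: (af ^ 71) ^ 20 = de ^ 20 = fe
byte 6: (e7 ^ 05) ^ 65 = e2 ^ 65 = 87
byte 7: (6a ^ f6) ^ 72 = 9c ^ 72 = ee
byte 8: (d6 ^ f7) ^ 72 = 21 ^ 72 = 53
byte 9: (6a ^ 6c) ^ 6f = 06 ^ 6f = 69
byte 10: (6e ^ c6) ^ 72 = a8 ^ 72 = da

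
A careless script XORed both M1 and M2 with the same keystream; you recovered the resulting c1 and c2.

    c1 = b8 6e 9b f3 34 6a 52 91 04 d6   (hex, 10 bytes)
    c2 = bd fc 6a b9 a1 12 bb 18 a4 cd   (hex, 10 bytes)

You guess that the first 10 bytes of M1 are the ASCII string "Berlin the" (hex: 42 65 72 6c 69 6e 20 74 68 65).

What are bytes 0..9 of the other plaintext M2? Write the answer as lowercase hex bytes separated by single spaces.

47 f7 83 26 fc 16 c9 fd c8 7e

First, c1 ⊕ c2 = (M1 ⊕ K) ⊕ (M2 ⊕ K) = M1 ⊕ M2, so the key drops out. Then M2 = (M1 ⊕ M2) ⊕ M1 over the first 10 bytes.
byte 0: (b8 ^ bd) ^ 42 = 05 ^ 42 = 47
byte 1: (6e ^ fc) ^ 65 = 92 ^ 65 = f7
byte 2: (9b ^ 6a) ^ 72 = f1 ^ 72 = 83
byte 3: (f3 ^ b9) ^ 6c = 4a ^ 6c = 26
byte 4: (34 ^ a1) ^ 69 = 95 ^ 69 = fc
byte 5: (6a ^ 12) ^ 6e = 78 ^ 6e = 16
byte 6: (52 ^ bb) ^ 20 = e9 ^ 20 = c9
byte 7: (91 ^ 18) ^ 74 = 89 ^ 74 = fd
byte 8: (04 ^ a4) ^ 68 = a0 ^ 68 = c8
byte 9: (d6 ^ cd) ^ 65 = 1b ^ 65 = 7e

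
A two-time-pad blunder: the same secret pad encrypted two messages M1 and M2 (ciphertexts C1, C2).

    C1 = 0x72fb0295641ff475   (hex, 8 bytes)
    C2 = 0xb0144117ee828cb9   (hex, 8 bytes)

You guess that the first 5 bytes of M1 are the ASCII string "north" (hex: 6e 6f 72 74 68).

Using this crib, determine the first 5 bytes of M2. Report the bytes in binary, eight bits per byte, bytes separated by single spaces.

10101100 10000000 00110001 11110110 11100010

First, C1 ⊕ C2 = (M1 ⊕ K) ⊕ (M2 ⊕ K) = M1 ⊕ M2, so the key drops out. Then M2 = (M1 ⊕ M2) ⊕ M1 over the first 5 bytes.
byte 0: (72 ⊕ b0) ⊕ 6e = c2 ⊕ 6e = ac
byte 1: (fb ⊕ 14) ⊕ 6f = ef ⊕ 6f = 80
byte 2: (02 ⊕ 41) ⊕ 72 = 43 ⊕ 72 = 31
byte 3: (95 ⊕ 17) ⊕ 74 = 82 ⊕ 74 = f6
byte 4: (64 ⊕ ee) ⊕ 68 = 8a ⊕ 68 = e2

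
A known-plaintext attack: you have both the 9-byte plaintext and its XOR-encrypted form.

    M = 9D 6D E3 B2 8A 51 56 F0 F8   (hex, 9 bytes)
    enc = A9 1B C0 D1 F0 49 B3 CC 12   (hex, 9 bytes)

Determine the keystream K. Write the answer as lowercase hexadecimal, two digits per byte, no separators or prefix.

347623637a18e53cea

Since enc = M ⊕ K, XORing both sides with M gives K = M ⊕ enc.
9d ⊕ a9 = 34
6d ⊕ 1b = 76
e3 ⊕ c0 = 23
b2 ⊕ d1 = 63
8a ⊕ f0 = 7a
51 ⊕ 49 = 18
56 ⊕ b3 = e5
f0 ⊕ cc = 3c
f8 ⊕ 12 = ea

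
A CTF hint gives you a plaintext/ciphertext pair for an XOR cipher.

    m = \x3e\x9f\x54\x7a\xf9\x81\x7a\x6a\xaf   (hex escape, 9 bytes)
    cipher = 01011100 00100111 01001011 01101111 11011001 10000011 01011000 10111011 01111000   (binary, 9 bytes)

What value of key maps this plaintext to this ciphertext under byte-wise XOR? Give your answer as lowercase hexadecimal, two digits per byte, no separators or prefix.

62b81f15200222d1d7

Since cipher = m ⊕ key, XORing both sides with m gives key = m ⊕ cipher.
byte 0: 00111110 ^ 01011100 = 01100010
byte 1: 10011111 ^ 00100111 = 10111000
byte 2: 01010100 ^ 01001011 = 00011111
byte 3: 01111010 ^ 01101111 = 00010101
byte 4: 11111001 ^ 11011001 = 00100000
byte 5: 10000001 ^ 10000011 = 00000010
byte 6: 01111010 ^ 01011000 = 00100010
byte 7: 01101010 ^ 10111011 = 11010001
byte 8: 10101111 ^ 01111000 = 11010111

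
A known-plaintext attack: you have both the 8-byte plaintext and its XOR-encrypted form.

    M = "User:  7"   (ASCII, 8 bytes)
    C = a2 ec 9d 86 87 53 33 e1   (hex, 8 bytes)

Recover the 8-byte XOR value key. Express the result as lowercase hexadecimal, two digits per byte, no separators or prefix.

Since C = M ⊕ key, XORing both sides with M gives key = M ⊕ C.
 85 ^ 162 = 247
115 ^ 236 = 159
101 ^ 157 = 248
114 ^ 134 = 244
 58 ^ 135 = 189
 32 ^  83 = 115
 32 ^  51 =  19
 55 ^ 225 = 214

f79ff8f4bd7313d6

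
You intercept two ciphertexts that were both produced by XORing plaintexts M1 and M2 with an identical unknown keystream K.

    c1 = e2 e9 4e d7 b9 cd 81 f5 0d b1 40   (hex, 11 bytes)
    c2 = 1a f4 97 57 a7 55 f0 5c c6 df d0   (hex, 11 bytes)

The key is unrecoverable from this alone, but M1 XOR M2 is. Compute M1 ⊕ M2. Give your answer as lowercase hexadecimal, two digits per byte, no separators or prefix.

c1 ⊕ c2 = (M1 ⊕ K) ⊕ (M2 ⊕ K) = M1 ⊕ M2 — the shared key cancels under XOR.
byte 0: e2 xor 1a = f8
byte 1: e9 xor f4 = 1d
byte 2: 4e xor 97 = d9
byte 3: d7 xor 57 = 80
byte 4: b9 xor a7 = 1e
byte 5: cd xor 55 = 98
byte 6: 81 xor f0 = 71
byte 7: f5 xor 5c = a9
byte 8: 0d xor c6 = cb
byte 9: b1 xor df = 6e
byte 10: 40 xor d0 = 90

f81dd9801e9871a9cb6e90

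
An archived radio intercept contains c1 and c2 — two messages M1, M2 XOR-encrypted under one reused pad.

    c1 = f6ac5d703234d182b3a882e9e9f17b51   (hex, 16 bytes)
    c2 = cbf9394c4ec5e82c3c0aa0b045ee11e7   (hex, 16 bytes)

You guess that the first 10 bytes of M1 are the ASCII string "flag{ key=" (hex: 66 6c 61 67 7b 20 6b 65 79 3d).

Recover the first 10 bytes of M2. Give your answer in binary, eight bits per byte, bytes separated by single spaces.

First, c1 ⊕ c2 = (M1 ⊕ K) ⊕ (M2 ⊕ K) = M1 ⊕ M2, so the key drops out. Then M2 = (M1 ⊕ M2) ⊕ M1 over the first 10 bytes.
byte 0: (f6 xor cb) xor 66 = 3d xor 66 = 5b
byte 1: (ac xor f9) xor 6c = 55 xor 6c = 39
byte 2: (5d xor 39) xor 61 = 64 xor 61 = 05
byte 3: (70 xor 4c) xor 67 = 3c xor 67 = 5b
byte 4: (32 xor 4e) xor 7b = 7c xor 7b = 07
byte 5: (34 xor c5) xor 20 = f1 xor 20 = d1
byte 6: (d1 xor e8) xor 6b = 39 xor 6b = 52
byte 7: (82 xor 2c) xor 65 = ae xor 65 = cb
byte 8: (b3 xor 3c) xor 79 = 8f xor 79 = f6
byte 9: (a8 xor 0a) xor 3d = a2 xor 3d = 9f

01011011 00111001 00000101 01011011 00000111 11010001 01010010 11001011 11110110 10011111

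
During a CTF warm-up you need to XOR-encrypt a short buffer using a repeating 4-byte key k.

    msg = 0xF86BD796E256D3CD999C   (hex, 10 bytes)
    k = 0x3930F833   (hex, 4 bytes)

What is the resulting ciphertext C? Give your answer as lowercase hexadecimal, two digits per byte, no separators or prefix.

c15b2fa5db662bfea0ac

The 4-byte key repeats, so the effective keystream is 39 30 f8 33 39 30 f8 33 39 30.
byte 0: 11111000 ^ 00111001 = 11000001
byte 1: 01101011 ^ 00110000 = 01011011
byte 2: 11010111 ^ 11111000 = 00101111
byte 3: 10010110 ^ 00110011 = 10100101
byte 4: 11100010 ^ 00111001 = 11011011
byte 5: 01010110 ^ 00110000 = 01100110
byte 6: 11010011 ^ 11111000 = 00101011
byte 7: 11001101 ^ 00110011 = 11111110
byte 8: 10011001 ^ 00111001 = 10100000
byte 9: 10011100 ^ 00110000 = 10101100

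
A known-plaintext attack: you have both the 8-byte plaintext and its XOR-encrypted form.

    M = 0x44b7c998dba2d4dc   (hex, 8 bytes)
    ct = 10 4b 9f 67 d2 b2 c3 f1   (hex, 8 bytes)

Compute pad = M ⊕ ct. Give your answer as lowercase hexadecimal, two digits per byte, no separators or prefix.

Since ct = M ⊕ pad, XORing both sides with M gives pad = M ⊕ ct.
01000100 XOR 00010000 = 01010100
10110111 XOR 01001011 = 11111100
11001001 XOR 10011111 = 01010110
10011000 XOR 01100111 = 11111111
11011011 XOR 11010010 = 00001001
10100010 XOR 10110010 = 00010000
11010100 XOR 11000011 = 00010111
11011100 XOR 11110001 = 00101101

54fc56ff0910172d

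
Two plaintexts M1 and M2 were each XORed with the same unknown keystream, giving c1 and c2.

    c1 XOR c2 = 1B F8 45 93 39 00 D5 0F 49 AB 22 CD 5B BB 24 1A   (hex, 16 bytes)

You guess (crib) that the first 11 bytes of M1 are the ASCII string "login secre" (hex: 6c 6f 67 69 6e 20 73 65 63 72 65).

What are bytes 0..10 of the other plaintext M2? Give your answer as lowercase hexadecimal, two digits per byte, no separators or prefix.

Since c1 ⊕ c2 = M1 ⊕ M2, XORing with the guessed M1 bytes yields the corresponding M2 bytes: M2 = (c1 ⊕ c2) ⊕ M1.
byte 0: 00011011 ^ 01101100 = 01110111
byte 1: 11111000 ^ 01101111 = 10010111
byte 2: 01000101 ^ 01100111 = 00100010
byte 3: 10010011 ^ 01101001 = 11111010
byte 4: 00111001 ^ 01101110 = 01010111
byte 5: 00000000 ^ 00100000 = 00100000
byte 6: 11010101 ^ 01110011 = 10100110
byte 7: 00001111 ^ 01100101 = 01101010
byte 8: 01001001 ^ 01100011 = 00101010
byte 9: 10101011 ^ 01110010 = 11011001
byte 10: 00100010 ^ 01100101 = 01000111

779722fa5720a66a2ad947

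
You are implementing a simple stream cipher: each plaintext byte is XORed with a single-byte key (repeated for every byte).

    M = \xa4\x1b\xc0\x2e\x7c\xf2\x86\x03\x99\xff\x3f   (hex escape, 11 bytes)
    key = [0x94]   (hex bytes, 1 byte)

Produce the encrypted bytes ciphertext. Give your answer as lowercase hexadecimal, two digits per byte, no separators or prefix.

308f54bae86612970d6bab

The 1-byte key repeats, so the effective keystream is 94 94 94 94 94 94 94 94 94 94 94.
byte 0: 164 XOR 148 =  48
byte 1:  27 XOR 148 = 143
byte 2: 192 XOR 148 =  84
byte 3:  46 XOR 148 = 186
byte 4: 124 XOR 148 = 232
byte 5: 242 XOR 148 = 102
byte 6: 134 XOR 148 =  18
byte 7:   3 XOR 148 = 151
byte 8: 153 XOR 148 =  13
byte 9: 255 XOR 148 = 107
byte 10:  63 XOR 148 = 171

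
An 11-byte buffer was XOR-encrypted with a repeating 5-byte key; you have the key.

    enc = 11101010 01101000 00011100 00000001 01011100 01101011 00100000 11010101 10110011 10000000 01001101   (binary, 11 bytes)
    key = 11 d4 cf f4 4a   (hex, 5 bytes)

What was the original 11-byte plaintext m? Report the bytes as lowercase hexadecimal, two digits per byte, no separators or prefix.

fbbcd3f5167af41a47ca5c

The 5-byte key repeats, so the effective keystream is 11 d4 cf f4 4a 11 d4 cf f4 4a 11.
byte 0: 234 ^  17 = 251
byte 1: 104 ^ 212 = 188
byte 2:  28 ^ 207 = 211
byte 3:   1 ^ 244 = 245
byte 4:  92 ^  74 =  22
byte 5: 107 ^  17 = 122
byte 6:  32 ^ 212 = 244
byte 7: 213 ^ 207 =  26
byte 8: 179 ^ 244 =  71
byte 9: 128 ^  74 = 202
byte 10:  77 ^  17 =  92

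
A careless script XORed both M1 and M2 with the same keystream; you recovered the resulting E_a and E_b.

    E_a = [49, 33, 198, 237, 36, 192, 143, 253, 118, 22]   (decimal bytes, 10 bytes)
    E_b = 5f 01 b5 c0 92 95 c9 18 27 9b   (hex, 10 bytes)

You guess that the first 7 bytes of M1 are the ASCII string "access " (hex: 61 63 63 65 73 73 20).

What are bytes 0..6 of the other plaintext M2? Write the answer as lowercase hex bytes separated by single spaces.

First, E_a ⊕ E_b = (M1 ⊕ K) ⊕ (M2 ⊕ K) = M1 ⊕ M2, so the key drops out. Then M2 = (M1 ⊕ M2) ⊕ M1 over the first 7 bytes.
byte 0: (31 xor 5f) xor 61 = 6e xor 61 = 0f
byte 1: (21 xor 01) xor 63 = 20 xor 63 = 43
byte 2: (c6 xor b5) xor 63 = 73 xor 63 = 10
byte 3: (ed xor c0) xor 65 = 2d xor 65 = 48
byte 4: (24 xor 92) xor 73 = b6 xor 73 = c5
byte 5: (c0 xor 95) xor 73 = 55 xor 73 = 26
byte 6: (8f xor c9) xor 20 = 46 xor 20 = 66

0f 43 10 48 c5 26 66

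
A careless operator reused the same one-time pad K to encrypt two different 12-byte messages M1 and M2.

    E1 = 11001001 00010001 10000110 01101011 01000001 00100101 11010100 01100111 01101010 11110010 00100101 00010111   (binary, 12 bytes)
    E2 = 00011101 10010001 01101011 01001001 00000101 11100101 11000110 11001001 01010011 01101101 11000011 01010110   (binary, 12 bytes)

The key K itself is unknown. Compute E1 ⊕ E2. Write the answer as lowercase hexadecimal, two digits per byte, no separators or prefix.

E1 ⊕ E2 = (M1 ⊕ K) ⊕ (M2 ⊕ K) = M1 ⊕ M2 — the shared key cancels under XOR.
c9 XOR 1d = d4
11 XOR 91 = 80
86 XOR 6b = ed
6b XOR 49 = 22
41 XOR 05 = 44
25 XOR e5 = c0
d4 XOR c6 = 12
67 XOR c9 = ae
6a XOR 53 = 39
f2 XOR 6d = 9f
25 XOR c3 = e6
17 XOR 56 = 41

d480ed2244c012ae399fe641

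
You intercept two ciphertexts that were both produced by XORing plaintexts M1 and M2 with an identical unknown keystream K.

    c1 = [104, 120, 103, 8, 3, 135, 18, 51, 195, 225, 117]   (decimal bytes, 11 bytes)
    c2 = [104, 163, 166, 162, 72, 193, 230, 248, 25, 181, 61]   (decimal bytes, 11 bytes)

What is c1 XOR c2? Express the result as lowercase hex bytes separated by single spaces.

00 db c1 aa 4b 46 f4 cb da 54 48

c1 ⊕ c2 = (M1 ⊕ K) ⊕ (M2 ⊕ K) = M1 ⊕ M2 — the shared key cancels under XOR.
byte 0: 68 ^ 68 = 00
byte 1: 78 ^ a3 = db
byte 2: 67 ^ a6 = c1
byte 3: 08 ^ a2 = aa
byte 4: 03 ^ 48 = 4b
byte 5: 87 ^ c1 = 46
byte 6: 12 ^ e6 = f4
byte 7: 33 ^ f8 = cb
byte 8: c3 ^ 19 = da
byte 9: e1 ^ b5 = 54
byte 10: 75 ^ 3d = 48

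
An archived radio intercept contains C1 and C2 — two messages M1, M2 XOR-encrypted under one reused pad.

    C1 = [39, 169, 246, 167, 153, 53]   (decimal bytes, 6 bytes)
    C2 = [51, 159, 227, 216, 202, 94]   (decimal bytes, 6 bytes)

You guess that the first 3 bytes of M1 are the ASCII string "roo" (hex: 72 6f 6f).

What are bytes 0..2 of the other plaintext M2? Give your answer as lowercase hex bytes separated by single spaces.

First, C1 ⊕ C2 = (M1 ⊕ K) ⊕ (M2 ⊕ K) = M1 ⊕ M2, so the key drops out. Then M2 = (M1 ⊕ M2) ⊕ M1 over the first 3 bytes.
byte 0: (27 XOR 33) XOR 72 = 14 XOR 72 = 66
byte 1: (a9 XOR 9f) XOR 6f = 36 XOR 6f = 59
byte 2: (f6 XOR e3) XOR 6f = 15 XOR 6f = 7a

66 59 7a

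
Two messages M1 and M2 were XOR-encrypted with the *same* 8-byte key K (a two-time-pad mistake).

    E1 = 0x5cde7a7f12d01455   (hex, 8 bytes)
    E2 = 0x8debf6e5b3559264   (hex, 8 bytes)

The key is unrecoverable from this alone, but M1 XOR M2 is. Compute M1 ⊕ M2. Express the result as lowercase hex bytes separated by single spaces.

E1 ⊕ E2 = (M1 ⊕ K) ⊕ (M2 ⊕ K) = M1 ⊕ M2 — the shared key cancels under XOR.
 92 ^ 141 = 209
222 ^ 235 =  53
122 ^ 246 = 140
127 ^ 229 = 154
 18 ^ 179 = 161
208 ^  85 = 133
 20 ^ 146 = 134
 85 ^ 100 =  49

d1 35 8c 9a a1 85 86 31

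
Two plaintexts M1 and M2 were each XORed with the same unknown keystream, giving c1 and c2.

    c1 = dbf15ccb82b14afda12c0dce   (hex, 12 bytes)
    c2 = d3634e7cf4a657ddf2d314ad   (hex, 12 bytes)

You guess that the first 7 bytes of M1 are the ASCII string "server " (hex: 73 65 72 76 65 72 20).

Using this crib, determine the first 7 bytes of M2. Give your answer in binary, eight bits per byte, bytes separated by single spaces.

01111011 11110111 01100000 11000001 00010011 01100101 00111101

First, c1 ⊕ c2 = (M1 ⊕ K) ⊕ (M2 ⊕ K) = M1 ⊕ M2, so the key drops out. Then M2 = (M1 ⊕ M2) ⊕ M1 over the first 7 bytes.
byte 0: (db ⊕ d3) ⊕ 73 = 08 ⊕ 73 = 7b
byte 1: (f1 ⊕ 63) ⊕ 65 = 92 ⊕ 65 = f7
byte 2: (5c ⊕ 4e) ⊕ 72 = 12 ⊕ 72 = 60
byte 3: (cb ⊕ 7c) ⊕ 76 = b7 ⊕ 76 = c1
byte 4: (82 ⊕ f4) ⊕ 65 = 76 ⊕ 65 = 13
byte 5: (b1 ⊕ a6) ⊕ 72 = 17 ⊕ 72 = 65
byte 6: (4a ⊕ 57) ⊕ 20 = 1d ⊕ 20 = 3d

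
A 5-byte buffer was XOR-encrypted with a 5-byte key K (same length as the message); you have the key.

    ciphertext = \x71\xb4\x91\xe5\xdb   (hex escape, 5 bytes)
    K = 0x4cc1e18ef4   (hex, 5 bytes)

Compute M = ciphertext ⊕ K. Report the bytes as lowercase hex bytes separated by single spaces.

XOR is its own inverse, so applying the key byte-wise gives the result directly.
113 ⊕  76 =  61
180 ⊕ 193 = 117
145 ⊕ 225 = 112
229 ⊕ 142 = 107
219 ⊕ 244 =  47

3d 75 70 6b 2f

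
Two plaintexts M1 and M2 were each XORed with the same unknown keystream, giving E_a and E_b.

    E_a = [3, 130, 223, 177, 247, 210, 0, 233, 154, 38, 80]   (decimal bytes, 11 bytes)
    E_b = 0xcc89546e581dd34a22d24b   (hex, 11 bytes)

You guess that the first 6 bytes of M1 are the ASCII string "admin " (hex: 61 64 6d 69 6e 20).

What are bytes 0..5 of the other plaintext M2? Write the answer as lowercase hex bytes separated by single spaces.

First, E_a ⊕ E_b = (M1 ⊕ K) ⊕ (M2 ⊕ K) = M1 ⊕ M2, so the key drops out. Then M2 = (M1 ⊕ M2) ⊕ M1 over the first 6 bytes.
byte 0: (03 xor cc) xor 61 = cf xor 61 = ae
byte 1: (82 xor 89) xor 64 = 0b xor 64 = 6f
byte 2: (df xor 54) xor 6d = 8b xor 6d = e6
byte 3: (b1 xor 6e) xor 69 = df xor 69 = b6
byte 4: (f7 xor 58) xor 6e = af xor 6e = c1
byte 5: (d2 xor 1d) xor 20 = cf xor 20 = ef

ae 6f e6 b6 c1 ef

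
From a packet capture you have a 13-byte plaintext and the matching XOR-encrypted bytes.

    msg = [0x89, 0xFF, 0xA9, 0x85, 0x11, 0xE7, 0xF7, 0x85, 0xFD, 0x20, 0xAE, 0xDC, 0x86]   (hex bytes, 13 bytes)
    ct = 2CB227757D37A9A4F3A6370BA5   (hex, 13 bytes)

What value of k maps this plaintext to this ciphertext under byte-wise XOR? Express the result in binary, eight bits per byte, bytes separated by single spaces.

10100101 01001101 10001110 11110000 01101100 11010000 01011110 00100001 00001110 10000110 10011001 11010111 00100011

Since ct = msg ⊕ k, XORing both sides with msg gives k = msg ⊕ ct.
89 ⊕ 2c = a5
ff ⊕ b2 = 4d
a9 ⊕ 27 = 8e
85 ⊕ 75 = f0
11 ⊕ 7d = 6c
e7 ⊕ 37 = d0
f7 ⊕ a9 = 5e
85 ⊕ a4 = 21
fd ⊕ f3 = 0e
20 ⊕ a6 = 86
ae ⊕ 37 = 99
dc ⊕ 0b = d7
86 ⊕ a5 = 23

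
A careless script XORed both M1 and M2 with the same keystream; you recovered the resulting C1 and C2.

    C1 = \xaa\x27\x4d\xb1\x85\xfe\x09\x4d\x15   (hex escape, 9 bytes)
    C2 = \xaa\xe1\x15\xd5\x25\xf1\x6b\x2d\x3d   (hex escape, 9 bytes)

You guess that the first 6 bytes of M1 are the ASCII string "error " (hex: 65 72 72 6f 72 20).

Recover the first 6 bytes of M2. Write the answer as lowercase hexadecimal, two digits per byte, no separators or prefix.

First, C1 ⊕ C2 = (M1 ⊕ K) ⊕ (M2 ⊕ K) = M1 ⊕ M2, so the key drops out. Then M2 = (M1 ⊕ M2) ⊕ M1 over the first 6 bytes.
byte 0: (aa ⊕ aa) ⊕ 65 = 00 ⊕ 65 = 65
byte 1: (27 ⊕ e1) ⊕ 72 = c6 ⊕ 72 = b4
byte 2: (4d ⊕ 15) ⊕ 72 = 58 ⊕ 72 = 2a
byte 3: (b1 ⊕ d5) ⊕ 6f = 64 ⊕ 6f = 0b
byte 4: (85 ⊕ 25) ⊕ 72 = a0 ⊕ 72 = d2
byte 5: (fe ⊕ f1) ⊕ 20 = 0f ⊕ 20 = 2f

65b42a0bd22f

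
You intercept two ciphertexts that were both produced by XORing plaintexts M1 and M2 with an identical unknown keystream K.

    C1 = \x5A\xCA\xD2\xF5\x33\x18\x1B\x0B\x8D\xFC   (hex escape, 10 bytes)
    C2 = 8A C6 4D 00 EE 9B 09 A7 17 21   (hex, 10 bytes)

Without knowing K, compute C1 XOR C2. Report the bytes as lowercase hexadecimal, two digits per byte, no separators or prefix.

C1 ⊕ C2 = (M1 ⊕ K) ⊕ (M2 ⊕ K) = M1 ⊕ M2 — the shared key cancels under XOR.
5a ^ 8a = d0
ca ^ c6 = 0c
d2 ^ 4d = 9f
f5 ^ 00 = f5
33 ^ ee = dd
18 ^ 9b = 83
1b ^ 09 = 12
0b ^ a7 = ac
8d ^ 17 = 9a
fc ^ 21 = dd

d00c9ff5dd8312ac9add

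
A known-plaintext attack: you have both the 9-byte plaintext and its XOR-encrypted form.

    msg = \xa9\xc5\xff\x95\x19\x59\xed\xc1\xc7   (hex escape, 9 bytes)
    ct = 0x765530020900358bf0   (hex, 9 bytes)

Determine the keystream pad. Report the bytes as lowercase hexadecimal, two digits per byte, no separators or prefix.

Since ct = msg ⊕ pad, XORing both sides with msg gives pad = msg ⊕ ct.
a9 XOR 76 = df
c5 XOR 55 = 90
ff XOR 30 = cf
95 XOR 02 = 97
19 XOR 09 = 10
59 XOR 00 = 59
ed XOR 35 = d8
c1 XOR 8b = 4a
c7 XOR f0 = 37

df90cf971059d84a37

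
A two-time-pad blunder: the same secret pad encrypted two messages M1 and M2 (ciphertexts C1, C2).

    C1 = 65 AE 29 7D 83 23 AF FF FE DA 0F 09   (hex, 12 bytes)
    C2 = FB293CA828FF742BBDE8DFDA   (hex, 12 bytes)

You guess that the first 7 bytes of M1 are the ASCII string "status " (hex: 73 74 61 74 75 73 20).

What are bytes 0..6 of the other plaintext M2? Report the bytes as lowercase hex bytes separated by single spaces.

First, C1 ⊕ C2 = (M1 ⊕ K) ⊕ (M2 ⊕ K) = M1 ⊕ M2, so the key drops out. Then M2 = (M1 ⊕ M2) ⊕ M1 over the first 7 bytes.
byte 0: (65 ⊕ fb) ⊕ 73 = 9e ⊕ 73 = ed
byte 1: (ae ⊕ 29) ⊕ 74 = 87 ⊕ 74 = f3
byte 2: (29 ⊕ 3c) ⊕ 61 = 15 ⊕ 61 = 74
byte 3: (7d ⊕ a8) ⊕ 74 = d5 ⊕ 74 = a1
byte 4: (83 ⊕ 28) ⊕ 75 = ab ⊕ 75 = de
byte 5: (23 ⊕ ff) ⊕ 73 = dc ⊕ 73 = af
byte 6: (af ⊕ 74) ⊕ 20 = db ⊕ 20 = fb

ed f3 74 a1 de af fb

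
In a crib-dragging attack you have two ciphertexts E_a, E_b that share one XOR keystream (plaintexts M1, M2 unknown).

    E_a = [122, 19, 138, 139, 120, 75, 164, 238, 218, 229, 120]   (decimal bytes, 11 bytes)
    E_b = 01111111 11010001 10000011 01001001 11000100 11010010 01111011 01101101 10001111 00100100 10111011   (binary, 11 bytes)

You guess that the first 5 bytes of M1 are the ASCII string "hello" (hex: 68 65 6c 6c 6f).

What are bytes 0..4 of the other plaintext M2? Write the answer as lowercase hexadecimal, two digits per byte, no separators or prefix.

6da765aed3

First, E_a ⊕ E_b = (M1 ⊕ K) ⊕ (M2 ⊕ K) = M1 ⊕ M2, so the key drops out. Then M2 = (M1 ⊕ M2) ⊕ M1 over the first 5 bytes.
byte 0: (7a ⊕ 7f) ⊕ 68 = 05 ⊕ 68 = 6d
byte 1: (13 ⊕ d1) ⊕ 65 = c2 ⊕ 65 = a7
byte 2: (8a ⊕ 83) ⊕ 6c = 09 ⊕ 6c = 65
byte 3: (8b ⊕ 49) ⊕ 6c = c2 ⊕ 6c = ae
byte 4: (78 ⊕ c4) ⊕ 6f = bc ⊕ 6f = d3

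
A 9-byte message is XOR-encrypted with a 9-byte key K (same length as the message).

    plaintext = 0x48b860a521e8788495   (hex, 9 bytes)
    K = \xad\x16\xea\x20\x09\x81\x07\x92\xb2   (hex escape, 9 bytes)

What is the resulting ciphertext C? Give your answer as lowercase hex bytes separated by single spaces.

e5 ae 8a 85 28 69 7f 16 27

XOR is its own inverse, so applying the key byte-wise gives the result directly.
 72 ^ 173 = 229
184 ^  22 = 174
 96 ^ 234 = 138
165 ^  32 = 133
 33 ^   9 =  40
232 ^ 129 = 105
120 ^   7 = 127
132 ^ 146 =  22
149 ^ 178 =  39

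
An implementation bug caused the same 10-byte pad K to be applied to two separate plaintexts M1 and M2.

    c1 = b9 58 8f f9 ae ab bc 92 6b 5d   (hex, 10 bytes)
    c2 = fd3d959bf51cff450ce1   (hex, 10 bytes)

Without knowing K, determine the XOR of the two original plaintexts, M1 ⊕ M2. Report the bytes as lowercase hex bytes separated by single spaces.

44 65 1a 62 5b b7 43 d7 67 bc

c1 ⊕ c2 = (M1 ⊕ K) ⊕ (M2 ⊕ K) = M1 ⊕ M2 — the shared key cancels under XOR.
10111001 ⊕ 11111101 = 01000100
01011000 ⊕ 00111101 = 01100101
10001111 ⊕ 10010101 = 00011010
11111001 ⊕ 10011011 = 01100010
10101110 ⊕ 11110101 = 01011011
10101011 ⊕ 00011100 = 10110111
10111100 ⊕ 11111111 = 01000011
10010010 ⊕ 01000101 = 11010111
01101011 ⊕ 00001100 = 01100111
01011101 ⊕ 11100001 = 10111100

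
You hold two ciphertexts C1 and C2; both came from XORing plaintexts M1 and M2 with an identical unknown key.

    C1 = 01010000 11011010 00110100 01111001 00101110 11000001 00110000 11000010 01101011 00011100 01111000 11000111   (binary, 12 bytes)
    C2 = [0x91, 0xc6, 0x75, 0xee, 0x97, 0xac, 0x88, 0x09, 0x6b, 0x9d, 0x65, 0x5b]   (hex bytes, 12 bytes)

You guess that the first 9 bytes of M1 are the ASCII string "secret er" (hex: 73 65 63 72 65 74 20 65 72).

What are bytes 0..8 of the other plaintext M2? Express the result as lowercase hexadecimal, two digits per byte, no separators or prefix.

b27922e5dc1998ae72

First, C1 ⊕ C2 = (M1 ⊕ K) ⊕ (M2 ⊕ K) = M1 ⊕ M2, so the key drops out. Then M2 = (M1 ⊕ M2) ⊕ M1 over the first 9 bytes.
byte 0: (50 ⊕ 91) ⊕ 73 = c1 ⊕ 73 = b2
byte 1: (da ⊕ c6) ⊕ 65 = 1c ⊕ 65 = 79
byte 2: (34 ⊕ 75) ⊕ 63 = 41 ⊕ 63 = 22
byte 3: (79 ⊕ ee) ⊕ 72 = 97 ⊕ 72 = e5
byte 4: (2e ⊕ 97) ⊕ 65 = b9 ⊕ 65 = dc
byte 5: (c1 ⊕ ac) ⊕ 74 = 6d ⊕ 74 = 19
byte 6: (30 ⊕ 88) ⊕ 20 = b8 ⊕ 20 = 98
byte 7: (c2 ⊕ 09) ⊕ 65 = cb ⊕ 65 = ae
byte 8: (6b ⊕ 6b) ⊕ 72 = 00 ⊕ 72 = 72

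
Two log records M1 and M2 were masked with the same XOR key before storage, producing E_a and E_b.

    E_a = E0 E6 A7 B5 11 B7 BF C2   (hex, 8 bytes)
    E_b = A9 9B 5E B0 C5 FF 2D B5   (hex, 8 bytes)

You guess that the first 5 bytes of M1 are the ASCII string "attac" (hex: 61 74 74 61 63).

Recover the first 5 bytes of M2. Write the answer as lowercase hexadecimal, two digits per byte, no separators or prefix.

28098d64b7

First, E_a ⊕ E_b = (M1 ⊕ K) ⊕ (M2 ⊕ K) = M1 ⊕ M2, so the key drops out. Then M2 = (M1 ⊕ M2) ⊕ M1 over the first 5 bytes.
byte 0: (e0 XOR a9) XOR 61 = 49 XOR 61 = 28
byte 1: (e6 XOR 9b) XOR 74 = 7d XOR 74 = 09
byte 2: (a7 XOR 5e) XOR 74 = f9 XOR 74 = 8d
byte 3: (b5 XOR b0) XOR 61 = 05 XOR 61 = 64
byte 4: (11 XOR c5) XOR 63 = d4 XOR 63 = b7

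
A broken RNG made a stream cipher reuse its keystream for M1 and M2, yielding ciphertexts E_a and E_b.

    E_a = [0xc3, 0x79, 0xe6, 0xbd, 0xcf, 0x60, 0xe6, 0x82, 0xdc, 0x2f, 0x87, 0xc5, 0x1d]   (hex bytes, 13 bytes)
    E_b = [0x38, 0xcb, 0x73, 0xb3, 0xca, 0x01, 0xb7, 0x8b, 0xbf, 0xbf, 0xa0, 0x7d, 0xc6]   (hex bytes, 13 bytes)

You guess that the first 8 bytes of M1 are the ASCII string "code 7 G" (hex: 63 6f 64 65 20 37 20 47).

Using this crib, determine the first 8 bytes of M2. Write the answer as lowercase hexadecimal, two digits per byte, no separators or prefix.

First, E_a ⊕ E_b = (M1 ⊕ K) ⊕ (M2 ⊕ K) = M1 ⊕ M2, so the key drops out. Then M2 = (M1 ⊕ M2) ⊕ M1 over the first 8 bytes.
byte 0: (c3 ⊕ 38) ⊕ 63 = fb ⊕ 63 = 98
byte 1: (79 ⊕ cb) ⊕ 6f = b2 ⊕ 6f = dd
byte 2: (e6 ⊕ 73) ⊕ 64 = 95 ⊕ 64 = f1
byte 3: (bd ⊕ b3) ⊕ 65 = 0e ⊕ 65 = 6b
byte 4: (cf ⊕ ca) ⊕ 20 = 05 ⊕ 20 = 25
byte 5: (60 ⊕ 01) ⊕ 37 = 61 ⊕ 37 = 56
byte 6: (e6 ⊕ b7) ⊕ 20 = 51 ⊕ 20 = 71
byte 7: (82 ⊕ 8b) ⊕ 47 = 09 ⊕ 47 = 4e

98ddf16b2556714e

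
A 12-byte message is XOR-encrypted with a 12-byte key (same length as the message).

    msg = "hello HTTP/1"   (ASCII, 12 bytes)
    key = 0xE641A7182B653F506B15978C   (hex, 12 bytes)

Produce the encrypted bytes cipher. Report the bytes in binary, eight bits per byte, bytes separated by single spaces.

10001110 00100100 11001011 01110100 01000100 01000101 01110111 00000100 00111111 01000101 10111000 10111101

68 ^ e6 = 8e
65 ^ 41 = 24
6c ^ a7 = cb
6c ^ 18 = 74
6f ^ 2b = 44
20 ^ 65 = 45
48 ^ 3f = 77
54 ^ 50 = 04
54 ^ 6b = 3f
50 ^ 15 = 45
2f ^ 97 = b8
31 ^ 8c = bd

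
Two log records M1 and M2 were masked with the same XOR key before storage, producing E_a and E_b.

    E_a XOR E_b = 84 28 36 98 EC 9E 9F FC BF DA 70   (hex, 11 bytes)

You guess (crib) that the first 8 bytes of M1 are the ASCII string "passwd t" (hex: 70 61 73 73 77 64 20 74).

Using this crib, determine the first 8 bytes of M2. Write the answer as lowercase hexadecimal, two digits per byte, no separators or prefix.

Since E_a ⊕ E_b = M1 ⊕ M2, XORing with the guessed M1 bytes yields the corresponding M2 bytes: M2 = (E_a ⊕ E_b) ⊕ M1.
byte 0: 84 xor 70 = f4
byte 1: 28 xor 61 = 49
byte 2: 36 xor 73 = 45
byte 3: 98 xor 73 = eb
byte 4: ec xor 77 = 9b
byte 5: 9e xor 64 = fa
byte 6: 9f xor 20 = bf
byte 7: fc xor 74 = 88

f44945eb9bfabf88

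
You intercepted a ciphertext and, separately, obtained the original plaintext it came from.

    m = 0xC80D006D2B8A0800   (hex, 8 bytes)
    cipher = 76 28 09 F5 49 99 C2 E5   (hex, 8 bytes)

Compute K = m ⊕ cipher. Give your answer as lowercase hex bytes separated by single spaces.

be 25 09 98 62 13 ca e5

Since cipher = m ⊕ K, XORing both sides with m gives K = m ⊕ cipher.
c8 ⊕ 76 = be
0d ⊕ 28 = 25
00 ⊕ 09 = 09
6d ⊕ f5 = 98
2b ⊕ 49 = 62
8a ⊕ 99 = 13
08 ⊕ c2 = ca
00 ⊕ e5 = e5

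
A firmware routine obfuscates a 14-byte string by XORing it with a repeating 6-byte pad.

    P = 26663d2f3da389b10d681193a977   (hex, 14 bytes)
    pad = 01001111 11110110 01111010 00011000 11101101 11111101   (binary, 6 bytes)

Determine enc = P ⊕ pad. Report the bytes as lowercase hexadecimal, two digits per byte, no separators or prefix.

69904737d05ec6477770fc6ee681

The 6-byte key repeats, so the effective keystream is 4f f6 7a 18 ed fd 4f f6 7a 18 ed fd 4f f6.
byte 0: 26 ⊕ 4f = 69
byte 1: 66 ⊕ f6 = 90
byte 2: 3d ⊕ 7a = 47
byte 3: 2f ⊕ 18 = 37
byte 4: 3d ⊕ ed = d0
byte 5: a3 ⊕ fd = 5e
byte 6: 89 ⊕ 4f = c6
byte 7: b1 ⊕ f6 = 47
byte 8: 0d ⊕ 7a = 77
byte 9: 68 ⊕ 18 = 70
byte 10: 11 ⊕ ed = fc
byte 11: 93 ⊕ fd = 6e
byte 12: a9 ⊕ 4f = e6
byte 13: 77 ⊕ f6 = 81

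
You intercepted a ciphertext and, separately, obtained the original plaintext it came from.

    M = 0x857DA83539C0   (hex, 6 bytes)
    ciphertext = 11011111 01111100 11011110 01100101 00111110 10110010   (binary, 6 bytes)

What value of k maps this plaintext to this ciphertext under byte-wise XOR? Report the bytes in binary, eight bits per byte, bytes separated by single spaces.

01011010 00000001 01110110 01010000 00000111 01110010

Since ciphertext = M ⊕ k, XORing both sides with M gives k = M ⊕ ciphertext.
85 XOR df = 5a
7d XOR 7c = 01
a8 XOR de = 76
35 XOR 65 = 50
39 XOR 3e = 07
c0 XOR b2 = 72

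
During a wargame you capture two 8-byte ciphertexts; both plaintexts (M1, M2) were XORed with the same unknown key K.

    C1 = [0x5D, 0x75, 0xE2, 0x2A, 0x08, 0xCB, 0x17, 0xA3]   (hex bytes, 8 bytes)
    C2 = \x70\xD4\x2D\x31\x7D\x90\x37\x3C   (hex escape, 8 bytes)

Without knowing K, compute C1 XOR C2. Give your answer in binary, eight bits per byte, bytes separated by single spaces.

00101101 10100001 11001111 00011011 01110101 01011011 00100000 10011111

C1 ⊕ C2 = (M1 ⊕ K) ⊕ (M2 ⊕ K) = M1 ⊕ M2 — the shared key cancels under XOR.
byte 0: 5d ^ 70 = 2d
byte 1: 75 ^ d4 = a1
byte 2: e2 ^ 2d = cf
byte 3: 2a ^ 31 = 1b
byte 4: 08 ^ 7d = 75
byte 5: cb ^ 90 = 5b
byte 6: 17 ^ 37 = 20
byte 7: a3 ^ 3c = 9f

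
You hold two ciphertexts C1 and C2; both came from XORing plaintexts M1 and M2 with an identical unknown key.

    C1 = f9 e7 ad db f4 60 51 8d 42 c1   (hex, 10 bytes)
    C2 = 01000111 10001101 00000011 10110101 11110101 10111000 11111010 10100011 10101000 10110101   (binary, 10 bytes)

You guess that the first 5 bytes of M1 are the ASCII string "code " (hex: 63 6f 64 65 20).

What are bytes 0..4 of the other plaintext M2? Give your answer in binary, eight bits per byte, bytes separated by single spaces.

11011101 00000101 11001010 00001011 00100001

First, C1 ⊕ C2 = (M1 ⊕ K) ⊕ (M2 ⊕ K) = M1 ⊕ M2, so the key drops out. Then M2 = (M1 ⊕ M2) ⊕ M1 over the first 5 bytes.
byte 0: (f9 xor 47) xor 63 = be xor 63 = dd
byte 1: (e7 xor 8d) xor 6f = 6a xor 6f = 05
byte 2: (ad xor 03) xor 64 = ae xor 64 = ca
byte 3: (db xor b5) xor 65 = 6e xor 65 = 0b
byte 4: (f4 xor f5) xor 20 = 01 xor 20 = 21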